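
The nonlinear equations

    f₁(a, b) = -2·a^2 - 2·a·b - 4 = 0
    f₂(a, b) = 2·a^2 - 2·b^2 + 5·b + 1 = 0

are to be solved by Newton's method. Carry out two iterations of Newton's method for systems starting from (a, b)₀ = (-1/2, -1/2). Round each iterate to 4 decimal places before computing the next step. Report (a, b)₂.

At (-1/2, -1/2): F = (-5.0000, -1.5000).
Jacobian J = [[-4·a - 2·b, -2·a], [4·a, -4·b + 5]].
At the point, J = [[3.0000, 1.0000], [-2.0000, 7.0000]] (det J = 23.0000).
Solving J·Δ = −F gives Δ = (1.4565, 0.6304).
Then the next iterate is (a, b)₁ = (0.9565, 0.1304).
Round to (0.9565, 0.1304) and repeat: F = (-6.079240, 3.447776), J = [[-4.0868, -1.9130], [3.8260, 4.4784]].
Δ = (-1.8783, 0.8348), so (a, b)₂ = (-0.9218, 0.9652).

(-0.9218, 0.9652)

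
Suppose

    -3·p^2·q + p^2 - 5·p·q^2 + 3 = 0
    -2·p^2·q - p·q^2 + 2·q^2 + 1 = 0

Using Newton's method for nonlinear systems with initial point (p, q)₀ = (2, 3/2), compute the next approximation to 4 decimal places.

At (2, 3/2): F = (-33.5000, -11.0000).
Jacobian J = [[-6·p·q + 2·p - 5·q^2, -3·p^2 - 10·p·q], [-4·p·q - q^2, -2·p^2 - 2·p·q + 4·q]].
At the point, J = [[-25.2500, -42.0000], [-14.2500, -8.0000]] (det J = -396.5000).
Solving J·Δ = −F gives Δ = (-0.4893, -0.5035).
Then the next iterate is (p, q)₁ = (1.5107, 0.9965).

(1.5107, 0.9965)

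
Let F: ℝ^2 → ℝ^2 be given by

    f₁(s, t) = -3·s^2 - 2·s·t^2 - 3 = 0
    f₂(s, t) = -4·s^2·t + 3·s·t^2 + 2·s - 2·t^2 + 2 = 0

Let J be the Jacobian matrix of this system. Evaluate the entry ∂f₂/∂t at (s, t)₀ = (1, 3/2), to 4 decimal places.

-1.0000

∂f₂/∂t = -4·s^2 + 6·s·t - 4·t.
At (1, 3/2) this is -1.0000.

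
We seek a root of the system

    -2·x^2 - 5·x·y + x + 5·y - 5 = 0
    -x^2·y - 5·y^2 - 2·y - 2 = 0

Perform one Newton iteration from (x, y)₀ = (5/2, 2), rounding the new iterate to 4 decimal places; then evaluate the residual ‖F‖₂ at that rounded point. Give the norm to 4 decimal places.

14.4138

At (5/2, 2): F = (-30.0000, -38.5000).
Jacobian J = [[-4·x - 5·y + 1, -5·x + 5], [-2·x·y, -x^2 - 10·y - 2]].
At the point, J = [[-19.0000, -7.5000], [-10.0000, -28.2500]] (det J = 461.7500).
Solving J·Δ = −F gives Δ = (-1.2101, -0.9345).
Then the next iterate is (x, y)₁ = (1.2899, 1.0655).
Re-evaluating at (1.2899, 1.0655): F = (-8.582226, -11.580275), so ‖F‖₂ = 14.4138.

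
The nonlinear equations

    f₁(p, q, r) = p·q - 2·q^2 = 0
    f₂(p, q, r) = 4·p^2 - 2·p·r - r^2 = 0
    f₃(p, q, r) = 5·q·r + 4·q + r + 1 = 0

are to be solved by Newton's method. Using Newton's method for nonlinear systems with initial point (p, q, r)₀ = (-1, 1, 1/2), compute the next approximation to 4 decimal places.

At (-1, 1, 1/2): F = (-3.0000, 4.7500, 8.0000).
Jacobian J = [[q, p - 4·q, 0], [8·p - 2·r, 0, -2·p - 2·r], [0, 5·r + 4, 5·q + 1]].
At the point, J = [[1.0000, -5.0000, 0.0000], [-9.0000, 0.0000, 1.0000], [0.0000, 6.5000, 6.0000]] (det J = -276.5000).
Solving J·Δ = −F gives Δ = (0.4412, -0.5118, -0.7789).
Then the next iterate is (p, q, r)₁ = (-0.5588, 0.4882, -0.2789).

(-0.5588, 0.4882, -0.2789)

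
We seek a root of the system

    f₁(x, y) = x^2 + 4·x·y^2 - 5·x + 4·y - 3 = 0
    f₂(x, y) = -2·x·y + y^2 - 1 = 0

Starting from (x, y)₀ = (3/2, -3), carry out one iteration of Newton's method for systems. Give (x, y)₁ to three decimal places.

(3.607, 0.294)

At (3/2, -3): F = (33.750, 17.000).
Jacobian J = [[2·x + 4·y^2 - 5, 8·x·y + 4], [-2·y, -2·x + 2·y]].
At the point, J = [[34.000, -32.000], [6.000, -9.000]] (det J = -114.000).
Solving J·Δ = −F gives Δ = (2.107, 3.294).
Then the next iterate is (x, y)₁ = (3.607, 0.294).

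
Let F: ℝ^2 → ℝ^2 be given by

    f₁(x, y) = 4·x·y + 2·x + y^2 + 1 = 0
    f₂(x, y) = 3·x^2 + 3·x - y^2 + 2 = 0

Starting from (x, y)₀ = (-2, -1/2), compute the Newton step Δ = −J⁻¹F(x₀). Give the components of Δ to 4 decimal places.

At (-2, -1/2): F = (1.2500, 7.7500).
Jacobian J = [[4·y + 2, 4·x + 2·y], [6·x + 3, -2·y]].
At the point, J = [[0.0000, -9.0000], [-9.0000, 1.0000]] (det J = -81.0000).
Solving J·Δ = −F gives Δ = (0.8765, 0.1389).

(0.8765, 0.1389)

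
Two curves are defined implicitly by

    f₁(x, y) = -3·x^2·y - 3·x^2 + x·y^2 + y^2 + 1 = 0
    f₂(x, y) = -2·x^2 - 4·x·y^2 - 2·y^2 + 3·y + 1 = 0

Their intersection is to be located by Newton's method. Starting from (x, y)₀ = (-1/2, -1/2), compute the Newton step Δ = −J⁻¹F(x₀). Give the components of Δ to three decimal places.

(-0.154, 0.385)

At (-1/2, -1/2): F = (0.750, -1.000).
Jacobian J = [[-6·x·y - 6·x + y^2, -3·x^2 + 2·x·y + 2·y], [-4·x - 4·y^2, -8·x·y - 4·y + 3]].
At the point, J = [[1.750, -1.250], [1.000, 3.000]] (det J = 6.500).
Solving J·Δ = −F gives Δ = (-0.154, 0.385).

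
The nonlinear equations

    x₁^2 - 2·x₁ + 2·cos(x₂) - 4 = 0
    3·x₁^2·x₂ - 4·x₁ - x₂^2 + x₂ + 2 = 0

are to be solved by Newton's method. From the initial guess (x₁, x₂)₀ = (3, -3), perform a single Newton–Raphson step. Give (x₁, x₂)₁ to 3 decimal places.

(3.474, 0.838)

At (3, -3): F = (-2.97998, -103.000).
Jacobian J = [[2·x₁ - 2, -2·sin(x₂)], [6·x₁·x₂ - 4, 3·x₁^2 - 2·x₂ + 1]].
At the point, J = [[4.000, 0.28224], [-58.000, 34.000]] (det J = 152.36992).
Solving J·Δ = −F gives Δ = (0.474, 3.838).
Then the next iterate is (x₁, x₂)₁ = (3.474, 0.838).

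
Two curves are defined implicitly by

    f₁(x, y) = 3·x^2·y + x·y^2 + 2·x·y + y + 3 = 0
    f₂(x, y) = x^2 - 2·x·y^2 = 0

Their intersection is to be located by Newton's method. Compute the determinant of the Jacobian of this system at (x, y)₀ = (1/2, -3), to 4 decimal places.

-40.2500

J = [[6·x·y + y^2 + 2·y, 3·x^2 + 2·x·y + 2·x + 1], [2·x - 2·y^2, -4·x·y]].
At the point, J = [[-6.0000, -0.2500], [-17.0000, 6.0000]].
det J = -40.2500.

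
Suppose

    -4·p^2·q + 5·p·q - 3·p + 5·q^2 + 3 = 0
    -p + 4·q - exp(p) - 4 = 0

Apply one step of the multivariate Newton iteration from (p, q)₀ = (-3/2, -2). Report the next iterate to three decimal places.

At (-3/2, -2): F = (60.500, -10.72313).
Jacobian J = [[-8·p·q + 5·q - 3, -4·p^2 + 5·p + 10·q], [-exp(p) - 1, 4]].
At the point, J = [[-37.000, -36.500], [-1.22313, 4.000]] (det J = -192.64425).
Solving J·Δ = −F gives Δ = (-0.775, 2.444).
Then the next iterate is (p, q)₁ = (-2.275, 0.444).

(-2.275, 0.444)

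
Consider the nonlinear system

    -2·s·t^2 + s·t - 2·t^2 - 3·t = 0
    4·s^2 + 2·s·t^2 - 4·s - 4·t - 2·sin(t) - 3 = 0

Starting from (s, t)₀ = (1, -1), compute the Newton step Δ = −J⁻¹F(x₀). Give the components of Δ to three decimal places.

At (1, -1): F = (-2.000, 4.68294).
Jacobian J = [[-2·t^2 + t, -4·s·t + s - 4·t - 3], [8·s + 2·t^2 - 4, 4·s·t - 2·cos(t) - 4]].
At the point, J = [[-3.000, 6.000], [6.000, -9.08060]] (det J = -8.75819).
Solving J·Δ = −F gives Δ = (-1.135, -0.234).

(-1.135, -0.234)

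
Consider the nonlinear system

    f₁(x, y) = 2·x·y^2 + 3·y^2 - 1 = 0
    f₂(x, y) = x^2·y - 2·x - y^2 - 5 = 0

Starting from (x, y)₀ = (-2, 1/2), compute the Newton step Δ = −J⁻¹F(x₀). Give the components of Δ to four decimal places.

At (-2, 1/2): F = (-1.2500, 0.7500).
Jacobian J = [[2·y^2, 4·x·y + 6·y], [2·x·y - 2, x^2 - 2·y]].
At the point, J = [[0.5000, -1.0000], [-4.0000, 3.0000]] (det J = -2.5000).
Solving J·Δ = −F gives Δ = (-1.2000, -1.8500).

(-1.2000, -1.8500)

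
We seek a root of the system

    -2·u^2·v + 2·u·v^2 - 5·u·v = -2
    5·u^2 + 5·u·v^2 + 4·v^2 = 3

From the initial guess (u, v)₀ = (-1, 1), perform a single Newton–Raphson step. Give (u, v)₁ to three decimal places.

At (-1, 1): F = (3.000, 1.000).
Jacobian J = [[-4·u·v + 2·v^2 - 5·v, -2·u^2 + 4·u·v - 5·u], [10·u + 5·v^2, 10·u·v + 8·v]].
At the point, J = [[1.000, -1.000], [-5.000, -2.000]] (det J = -7.000).
Solving J·Δ = −F gives Δ = (-0.714, 2.286).
Then the next iterate is (u, v)₁ = (-1.714, 3.286).

(-1.714, 3.286)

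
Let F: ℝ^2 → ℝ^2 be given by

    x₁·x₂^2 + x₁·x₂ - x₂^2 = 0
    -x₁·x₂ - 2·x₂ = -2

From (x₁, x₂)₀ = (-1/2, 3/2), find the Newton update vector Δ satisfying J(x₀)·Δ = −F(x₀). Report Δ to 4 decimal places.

(0.3762, -0.5429)

At (-1/2, 3/2): F = (-4.1250, -0.2500).
Jacobian J = [[x₂^2 + x₂, 2·x₁·x₂ + x₁ - 2·x₂], [-x₂, -x₁ - 2]].
At the point, J = [[3.7500, -5.0000], [-1.5000, -1.5000]] (det J = -13.1250).
Solving J·Δ = −F gives Δ = (0.3762, -0.5429).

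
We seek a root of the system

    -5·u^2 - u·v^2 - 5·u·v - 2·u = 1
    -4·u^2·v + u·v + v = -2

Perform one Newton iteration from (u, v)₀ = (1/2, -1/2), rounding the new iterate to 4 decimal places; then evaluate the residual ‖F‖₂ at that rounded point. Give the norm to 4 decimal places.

At (1/2, -1/2): F = (-2.1250, 1.7500).
Jacobian J = [[-10·u - v^2 - 5·v - 2, -2·u·v - 5·u], [-8·u·v + v, -4·u^2 + u + 1]].
At the point, J = [[-4.7500, -2.0000], [1.5000, 0.5000]] (det J = 0.6250).
Solving J·Δ = −F gives Δ = (-3.9000, 8.2000).
Then the next iterate is (u, v)₁ = (-3.4000, 7.7000).
Re-evaluating at (-3.4000, 7.7000): F = (280.4860, -372.5280), so ‖F‖₂ = 466.3148.

466.3148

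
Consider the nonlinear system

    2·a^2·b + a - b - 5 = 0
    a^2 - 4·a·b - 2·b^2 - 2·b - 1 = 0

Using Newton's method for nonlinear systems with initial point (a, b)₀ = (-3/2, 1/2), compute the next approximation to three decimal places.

At (-3/2, 1/2): F = (-4.750, 2.750).
Jacobian J = [[4·a·b + 1, 2·a^2 - 1], [2·a - 4·b, -4·a - 4·b - 2]].
At the point, J = [[-2.000, 3.500], [-5.000, 2.000]] (det J = 13.500).
Solving J·Δ = −F gives Δ = (1.417, 2.167).
Then the next iterate is (a, b)₁ = (-0.083, 2.667).

(-0.083, 2.667)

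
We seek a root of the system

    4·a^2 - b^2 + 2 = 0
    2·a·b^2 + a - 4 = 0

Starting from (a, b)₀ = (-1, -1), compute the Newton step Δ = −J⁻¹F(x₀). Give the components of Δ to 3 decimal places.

(0.895, 1.079)

At (-1, -1): F = (5.000, -7.000).
Jacobian J = [[8·a, -2·b], [2·b^2 + 1, 4·a·b]].
At the point, J = [[-8.000, 2.000], [3.000, 4.000]] (det J = -38.000).
Solving J·Δ = −F gives Δ = (0.895, 1.079).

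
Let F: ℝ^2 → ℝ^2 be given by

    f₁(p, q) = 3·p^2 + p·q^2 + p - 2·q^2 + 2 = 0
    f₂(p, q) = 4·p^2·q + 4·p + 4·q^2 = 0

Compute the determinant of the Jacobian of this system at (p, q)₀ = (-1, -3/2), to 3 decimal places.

-122.000

J = [[6·p + q^2 + 1, 2·p·q - 4·q], [8·p·q + 4, 4·p^2 + 8·q]].
At the point, J = [[-2.750, 9.000], [16.000, -8.000]].
det J = -122.000.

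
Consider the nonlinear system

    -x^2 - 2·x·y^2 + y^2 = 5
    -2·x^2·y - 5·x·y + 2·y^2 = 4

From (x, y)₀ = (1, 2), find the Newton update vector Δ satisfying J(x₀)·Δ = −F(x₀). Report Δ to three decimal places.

At (1, 2): F = (-10.000, -10.000).
Jacobian J = [[-2·x - 2·y^2, -4·x·y + 2·y], [-4·x·y - 5·y, -2·x^2 - 5·x + 4·y]].
At the point, J = [[-10.000, -4.000], [-18.000, 1.000]] (det J = -82.000).
Solving J·Δ = −F gives Δ = (-0.610, -0.976).

(-0.610, -0.976)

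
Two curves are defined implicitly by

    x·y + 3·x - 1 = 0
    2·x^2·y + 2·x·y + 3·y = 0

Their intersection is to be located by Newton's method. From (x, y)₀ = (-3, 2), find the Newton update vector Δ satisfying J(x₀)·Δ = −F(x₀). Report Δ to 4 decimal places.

At (-3, 2): F = (-16.0000, 30.0000).
Jacobian J = [[y + 3, x], [4·x·y + 2·y, 2·x^2 + 2·x + 3]].
At the point, J = [[5.0000, -3.0000], [-20.0000, 15.0000]] (det J = 15.0000).
Solving J·Δ = −F gives Δ = (10.0000, 11.3333).

(10.0000, 11.3333)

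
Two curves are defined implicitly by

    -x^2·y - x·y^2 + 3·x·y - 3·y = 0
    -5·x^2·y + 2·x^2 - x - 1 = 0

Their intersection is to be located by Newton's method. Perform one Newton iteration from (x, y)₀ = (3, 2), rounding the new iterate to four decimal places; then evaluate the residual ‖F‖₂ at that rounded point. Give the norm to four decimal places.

At (3, 2): F = (-18.0000, -76.0000).
Jacobian J = [[-2·x·y - y^2 + 3·y, -x^2 - 2·x·y + 3·x - 3], [-10·x·y + 4·x - 1, -5·x^2]].
At the point, J = [[-10.0000, -15.0000], [-49.0000, -45.0000]] (det J = -285.0000).
Solving J·Δ = −F gives Δ = (-1.1579, -0.4281).
Then the next iterate is (x, y)₁ = (1.8421, 1.5719).
Re-evaluating at (1.8421, 1.5719): F = (-5.914477, -22.725331), so ‖F‖₂ = 23.4824.

23.4824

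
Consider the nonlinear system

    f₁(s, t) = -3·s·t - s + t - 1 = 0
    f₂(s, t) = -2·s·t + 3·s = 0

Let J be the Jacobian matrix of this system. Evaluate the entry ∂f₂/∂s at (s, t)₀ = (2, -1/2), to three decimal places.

4.000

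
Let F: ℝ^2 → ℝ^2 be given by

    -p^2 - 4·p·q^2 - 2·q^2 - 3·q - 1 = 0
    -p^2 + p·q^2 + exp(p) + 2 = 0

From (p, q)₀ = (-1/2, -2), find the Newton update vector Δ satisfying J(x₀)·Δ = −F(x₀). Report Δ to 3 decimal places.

(0.802, -2.426)

At (-1/2, -2): F = (4.750, 0.35653).
Jacobian J = [[-2·p - 4·q^2, -8·p·q - 4·q - 3], [-2·p + q^2 + exp(p), 2·p·q]].
At the point, J = [[-15.000, -3.000], [5.60653, 2.000]] (det J = -13.18041).
Solving J·Δ = −F gives Δ = (0.802, -2.426).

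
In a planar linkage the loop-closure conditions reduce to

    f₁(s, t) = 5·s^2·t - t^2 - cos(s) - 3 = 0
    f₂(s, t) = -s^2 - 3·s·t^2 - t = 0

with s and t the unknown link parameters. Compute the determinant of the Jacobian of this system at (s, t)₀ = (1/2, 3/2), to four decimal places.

-57.4493

J = [[10·s·t + sin(s), 5·s^2 - 2·t], [-2·s - 3·t^2, -6·s·t - 1]].
At the point, J = [[7.979426, -1.7500], [-7.7500, -5.5000]].
det J = -57.4493.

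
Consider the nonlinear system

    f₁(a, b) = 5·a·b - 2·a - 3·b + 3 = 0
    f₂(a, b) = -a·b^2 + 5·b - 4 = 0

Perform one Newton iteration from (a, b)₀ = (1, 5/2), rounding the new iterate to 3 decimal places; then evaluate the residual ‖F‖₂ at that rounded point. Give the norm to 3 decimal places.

25.299

At (1, 5/2): F = (6.000, 2.250).
Jacobian J = [[5·b - 2, 5·a - 3], [-b^2, -2·a·b + 5]].
At the point, J = [[10.500, 2.000], [-6.250, 0.000]] (det J = 12.500).
Solving J·Δ = −F gives Δ = (0.360, -4.890).
Then the next iterate is (a, b)₁ = (1.360, -2.390).
Re-evaluating at (1.360, -2.390): F = (-8.802, -23.71846), so ‖F‖₂ = 25.299.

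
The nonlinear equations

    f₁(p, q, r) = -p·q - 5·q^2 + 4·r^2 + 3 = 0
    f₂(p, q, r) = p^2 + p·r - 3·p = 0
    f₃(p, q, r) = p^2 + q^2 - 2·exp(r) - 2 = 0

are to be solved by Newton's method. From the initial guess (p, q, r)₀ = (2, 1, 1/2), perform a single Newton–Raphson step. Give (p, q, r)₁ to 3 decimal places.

At (2, 1, 1/2): F = (-3.000, -1.000, -0.29744).
Jacobian J = [[-q, -p - 10·q, 8·r], [2·p + r - 3, 0, p], [2·p, 2·q, -2·exp(r)]].
At the point, J = [[-1.000, -12.000, 4.000], [1.500, 0.000, 2.000], [4.000, 2.000, -3.29744]] (det J = -139.35397).
Solving J·Δ = −F gives Δ = (0.364, -0.205, 0.227).
Then the next iterate is (p, q, r)₁ = (2.364, 0.795, 0.727).

(2.364, 0.795, 0.727)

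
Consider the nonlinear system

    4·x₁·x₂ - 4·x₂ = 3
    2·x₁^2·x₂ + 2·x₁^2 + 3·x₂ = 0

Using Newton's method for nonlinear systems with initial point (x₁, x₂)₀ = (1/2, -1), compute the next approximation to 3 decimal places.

At (1/2, -1): F = (-1.000, -3.000).
Jacobian J = [[4·x₂, 4·x₁ - 4], [4·x₁·x₂ + 4·x₁, 2·x₁^2 + 3]].
At the point, J = [[-4.000, -2.000], [0.000, 3.500]] (det J = -14.000).
Solving J·Δ = −F gives Δ = (-0.679, 0.857).
Then the next iterate is (x₁, x₂)₁ = (-0.179, -0.143).

(-0.179, -0.143)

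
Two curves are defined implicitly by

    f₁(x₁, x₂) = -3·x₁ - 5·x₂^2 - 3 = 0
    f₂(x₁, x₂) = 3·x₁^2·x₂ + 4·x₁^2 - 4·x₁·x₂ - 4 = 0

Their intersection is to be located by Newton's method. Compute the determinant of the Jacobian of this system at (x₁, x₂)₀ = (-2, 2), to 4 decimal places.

-1020.0000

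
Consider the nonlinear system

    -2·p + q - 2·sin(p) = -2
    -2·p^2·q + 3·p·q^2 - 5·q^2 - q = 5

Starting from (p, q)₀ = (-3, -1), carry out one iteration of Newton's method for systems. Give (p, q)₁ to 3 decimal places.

(-10.431, -8.431)

At (-3, -1): F = (7.28224, 0.000).
Jacobian J = [[-2·cos(p) - 2, 1], [-4·p·q + 3·q^2, -2·p^2 + 6·p·q - 10·q - 1]].
At the point, J = [[-0.02002, 1.000], [-9.000, 9.000]] (det J = 8.81986).
Solving J·Δ = −F gives Δ = (-7.431, -7.431).
Then the next iterate is (p, q)₁ = (-10.431, -8.431).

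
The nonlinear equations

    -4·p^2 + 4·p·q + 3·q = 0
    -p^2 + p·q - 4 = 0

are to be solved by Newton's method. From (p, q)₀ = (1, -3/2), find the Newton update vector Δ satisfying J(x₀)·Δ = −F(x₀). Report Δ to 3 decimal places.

At (1, -3/2): F = (-14.500, -6.500).
Jacobian J = [[-8·p + 4·q, 4·p + 3], [-2·p + q, p]].
At the point, J = [[-14.000, 7.000], [-3.500, 1.000]] (det J = 10.500).
Solving J·Δ = −F gives Δ = (-2.952, -3.833).

(-2.952, -3.833)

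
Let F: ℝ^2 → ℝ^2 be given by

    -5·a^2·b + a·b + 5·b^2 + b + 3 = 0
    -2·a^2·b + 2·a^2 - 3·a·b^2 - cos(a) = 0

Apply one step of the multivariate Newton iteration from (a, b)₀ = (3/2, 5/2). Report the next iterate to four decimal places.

At (3/2, 5/2): F = (12.3750, -34.945737).
Jacobian J = [[-10·a·b + b, -5·a^2 + a + 10·b + 1], [-4·a·b + 4·a - 3·b^2 + sin(a), -2·a^2 - 6·a·b]].
At the point, J = [[-35.0000, 16.2500], [-26.752505, -27.0000]] (det J = 1379.728206).
Solving J·Δ = −F gives Δ = (-0.1694, -1.1264).
Then the next iterate is (a, b)₁ = (1.3306, 1.3736).

(1.3306, 1.3736)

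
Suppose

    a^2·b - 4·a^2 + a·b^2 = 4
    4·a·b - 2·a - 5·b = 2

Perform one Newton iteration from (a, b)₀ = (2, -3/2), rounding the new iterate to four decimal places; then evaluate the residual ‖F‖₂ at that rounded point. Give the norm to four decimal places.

7.1629

At (2, -3/2): F = (-21.5000, -10.5000).
Jacobian J = [[2·a·b - 8·a + b^2, a^2 + 2·a·b], [4·b - 2, 4·a - 5]].
At the point, J = [[-19.7500, -2.0000], [-8.0000, 3.0000]] (det J = -75.2500).
Solving J·Δ = −F gives Δ = (-1.1362, 0.4701).
Then the next iterate is (a, b)₁ = (0.8638, -1.0299).
Re-evaluating at (0.8638, -1.0299): F = (-6.836835, -2.136610), so ‖F‖₂ = 7.1629.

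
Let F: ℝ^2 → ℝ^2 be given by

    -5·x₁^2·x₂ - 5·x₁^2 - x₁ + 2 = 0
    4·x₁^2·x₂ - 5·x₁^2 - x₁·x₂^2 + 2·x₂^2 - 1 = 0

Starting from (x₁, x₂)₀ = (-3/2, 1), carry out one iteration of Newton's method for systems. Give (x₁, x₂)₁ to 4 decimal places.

(-0.8809, 0.9070)

At (-3/2, 1): F = (-19.0000, 0.2500).
Jacobian J = [[-10·x₁·x₂ - 10·x₁ - 1, -5·x₁^2], [8·x₁·x₂ - 10·x₁ - x₂^2, 4·x₁^2 - 2·x₁·x₂ + 4·x₂]].
At the point, J = [[29.0000, -11.2500], [2.0000, 16.0000]] (det J = 486.5000).
Solving J·Δ = −F gives Δ = (0.6191, -0.0930).
Then the next iterate is (x₁, x₂)₁ = (-0.8809, 0.9070).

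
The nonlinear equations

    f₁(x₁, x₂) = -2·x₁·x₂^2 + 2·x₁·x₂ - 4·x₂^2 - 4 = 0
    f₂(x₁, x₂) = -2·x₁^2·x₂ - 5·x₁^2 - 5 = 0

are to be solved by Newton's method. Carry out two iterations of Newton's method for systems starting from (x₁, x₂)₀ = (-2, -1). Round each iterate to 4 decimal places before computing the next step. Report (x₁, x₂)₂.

At (-2, -1): F = (0.0000, -17.0000).
Jacobian J = [[-2·x₂^2 + 2·x₂, -4·x₁·x₂ + 2·x₁ - 8·x₂], [-4·x₁·x₂ - 10·x₁, -2·x₁^2]].
At the point, J = [[-4.0000, -4.0000], [12.0000, -8.0000]] (det J = 80.0000).
Solving J·Δ = −F gives Δ = (0.8500, -0.8500).
Then the next iterate is (x₁, x₂)₁ = (-1.1500, -1.8500).
Round to (-1.1500, -1.8500) and repeat: F = (-5.563250, -6.719250), J = [[-10.5450, 3.9900], [2.9900, -2.6450]].
Δ = (-2.6016, -5.4813), so (x₁, x₂)₂ = (-3.7516, -7.3313).

(-3.7516, -7.3313)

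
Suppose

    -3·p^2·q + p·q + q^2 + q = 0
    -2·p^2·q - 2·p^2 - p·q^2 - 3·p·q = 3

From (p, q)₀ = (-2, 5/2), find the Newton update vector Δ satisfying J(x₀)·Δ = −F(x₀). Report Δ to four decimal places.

(0.6364, -0.6960)

At (-2, 5/2): F = (-26.2500, -3.5000).
Jacobian J = [[-6·p·q + q, -3·p^2 + p + 2·q + 1], [-4·p·q - 4·p - q^2 - 3·q, -2·p^2 - 2·p·q - 3·p]].
At the point, J = [[32.5000, -8.0000], [14.2500, 8.0000]] (det J = 374.0000).
Solving J·Δ = −F gives Δ = (0.6364, -0.6960).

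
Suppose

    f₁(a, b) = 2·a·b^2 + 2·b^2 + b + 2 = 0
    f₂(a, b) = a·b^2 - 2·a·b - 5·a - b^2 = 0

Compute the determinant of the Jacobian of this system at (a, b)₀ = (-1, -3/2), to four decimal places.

35.7500

J = [[2·b^2, 4·a·b + 4·b + 1], [b^2 - 2·b - 5, 2·a·b - 2·a - 2·b]].
At the point, J = [[4.5000, 1.0000], [0.2500, 8.0000]].
det J = 35.7500.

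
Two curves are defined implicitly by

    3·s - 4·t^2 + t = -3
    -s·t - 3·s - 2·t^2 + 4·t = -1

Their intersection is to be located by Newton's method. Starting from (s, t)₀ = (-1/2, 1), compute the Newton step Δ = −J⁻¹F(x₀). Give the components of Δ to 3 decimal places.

(1.292, 0.340)

At (-1/2, 1): F = (-1.500, 5.000).
Jacobian J = [[3, -8·t + 1], [-t - 3, -s - 4·t + 4]].
At the point, J = [[3.000, -7.000], [-4.000, 0.500]] (det J = -26.500).
Solving J·Δ = −F gives Δ = (1.292, 0.340).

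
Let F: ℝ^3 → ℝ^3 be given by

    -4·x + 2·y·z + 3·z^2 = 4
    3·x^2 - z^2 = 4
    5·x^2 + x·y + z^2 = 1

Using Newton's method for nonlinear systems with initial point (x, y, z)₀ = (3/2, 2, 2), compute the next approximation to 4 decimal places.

At (3/2, 2, 2): F = (10.0000, -1.2500, 17.2500).
Jacobian J = [[-4, 2·z, 2·y + 6·z], [6·x, 0, -2·z], [10·x + y, x, 2·z]].
At the point, J = [[-4.0000, 4.0000, 16.0000], [9.0000, 0.0000, -4.0000], [17.0000, 1.5000, 4.0000]] (det J = -224.0000).
Solving J·Δ = −F gives Δ = (-1.0089, 6.8214, -2.5826).
Then the next iterate is (x, y, z)₁ = (0.4911, 8.8214, -0.5826).

(0.4911, 8.8214, -0.5826)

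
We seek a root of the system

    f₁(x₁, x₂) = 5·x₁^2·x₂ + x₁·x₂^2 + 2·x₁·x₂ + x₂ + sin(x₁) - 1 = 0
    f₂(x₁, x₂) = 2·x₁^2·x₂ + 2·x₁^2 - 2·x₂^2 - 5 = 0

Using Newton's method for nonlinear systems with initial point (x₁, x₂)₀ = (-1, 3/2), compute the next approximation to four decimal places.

(-0.9331, 0.2077)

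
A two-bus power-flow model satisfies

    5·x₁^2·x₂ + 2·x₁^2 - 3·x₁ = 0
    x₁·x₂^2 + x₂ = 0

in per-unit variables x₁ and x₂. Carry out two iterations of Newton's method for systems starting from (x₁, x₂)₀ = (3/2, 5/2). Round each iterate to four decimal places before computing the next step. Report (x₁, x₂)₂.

At (3/2, 5/2): F = (28.1250, 11.8750).
Jacobian J = [[10·x₁·x₂ + 4·x₁ - 3, 5·x₁^2], [x₂^2, 2·x₁·x₂ + 1]].
At the point, J = [[40.5000, 11.2500], [6.2500, 8.5000]] (det J = 273.9375).
Solving J·Δ = −F gives Δ = (-0.3850, -1.1140).
Then the next iterate is (x₁, x₂)₁ = (1.1150, 1.3860).
Round to (1.1150, 1.3860) and repeat: F = (7.756999, 3.527911), J = [[16.9139, 6.216125], [1.920996, 4.090780]].
Δ = (-0.1712, -0.7820), so (x₁, x₂)₂ = (0.9438, 0.6040).

(0.9438, 0.6040)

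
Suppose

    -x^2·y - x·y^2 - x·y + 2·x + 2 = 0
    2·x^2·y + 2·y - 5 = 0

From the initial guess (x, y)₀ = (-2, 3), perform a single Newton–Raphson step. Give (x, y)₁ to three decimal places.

At (-2, 3): F = (10.000, 25.000).
Jacobian J = [[-2·x·y - y^2 - y + 2, -x^2 - 2·x·y - x], [4·x·y, 2·x^2 + 2]].
At the point, J = [[2.000, 10.000], [-24.000, 10.000]] (det J = 260.000).
Solving J·Δ = −F gives Δ = (0.577, -1.115).
Then the next iterate is (x, y)₁ = (-1.423, 1.885).

(-1.423, 1.885)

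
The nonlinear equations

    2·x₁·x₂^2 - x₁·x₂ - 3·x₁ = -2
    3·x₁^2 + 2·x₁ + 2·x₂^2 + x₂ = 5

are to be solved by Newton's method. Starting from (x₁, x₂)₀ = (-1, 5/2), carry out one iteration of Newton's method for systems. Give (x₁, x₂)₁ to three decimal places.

(-2.073, 1.110)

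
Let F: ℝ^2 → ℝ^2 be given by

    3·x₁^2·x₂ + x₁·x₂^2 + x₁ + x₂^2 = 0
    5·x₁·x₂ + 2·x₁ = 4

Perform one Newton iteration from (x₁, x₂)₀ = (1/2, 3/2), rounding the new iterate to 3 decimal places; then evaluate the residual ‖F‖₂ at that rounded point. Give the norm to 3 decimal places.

2.190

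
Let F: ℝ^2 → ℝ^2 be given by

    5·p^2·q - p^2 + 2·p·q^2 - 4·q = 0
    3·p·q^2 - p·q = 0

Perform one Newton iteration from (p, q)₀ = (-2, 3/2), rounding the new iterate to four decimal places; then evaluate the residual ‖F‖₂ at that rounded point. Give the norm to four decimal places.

4.1363

At (-2, 3/2): F = (11.0000, -10.5000).
Jacobian J = [[10·p·q - 2·p + 2·q^2, 5·p^2 + 4·p·q - 4], [3·q^2 - q, 6·p·q - p]].
At the point, J = [[-21.5000, 4.0000], [5.2500, -16.0000]] (det J = 323.0000).
Solving J·Δ = −F gives Δ = (0.4149, -0.5201).
Then the next iterate is (p, q)₁ = (-1.5851, 0.9799).
Re-evaluating at (-1.5851, 0.9799): F = (2.834019, -3.012819), so ‖F‖₂ = 4.1363.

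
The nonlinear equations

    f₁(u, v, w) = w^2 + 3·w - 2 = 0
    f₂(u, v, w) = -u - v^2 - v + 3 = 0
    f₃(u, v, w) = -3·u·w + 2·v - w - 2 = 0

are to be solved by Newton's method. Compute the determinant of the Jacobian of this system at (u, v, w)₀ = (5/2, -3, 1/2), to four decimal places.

J = [[0, 0, 2·w + 3], [-1, -2·v - 1, 0], [-3·w, 2, -3·u - 1]].
At the point, J = [[0.0000, 0.0000, 4.0000], [-1.0000, 5.0000, 0.0000], [-1.5000, 2.0000, -8.5000]].
det J = 22.0000.

22.0000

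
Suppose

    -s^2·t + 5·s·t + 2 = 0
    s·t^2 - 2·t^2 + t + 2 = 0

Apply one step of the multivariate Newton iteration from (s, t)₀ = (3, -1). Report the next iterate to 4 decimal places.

At (3, -1): F = (-4.0000, 2.0000).
Jacobian J = [[-2·s·t + 5·t, -s^2 + 5·s], [t^2, 2·s·t - 4·t + 1]].
At the point, J = [[1.0000, 6.0000], [1.0000, -1.0000]] (det J = -7.0000).
Solving J·Δ = −F gives Δ = (-1.1429, 0.8571).
Then the next iterate is (s, t)₁ = (1.8571, -0.1429).

(1.8571, -0.1429)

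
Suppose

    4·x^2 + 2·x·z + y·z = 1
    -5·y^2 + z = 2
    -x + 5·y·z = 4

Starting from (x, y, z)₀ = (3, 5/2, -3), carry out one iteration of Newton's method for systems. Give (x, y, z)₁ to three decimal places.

(1.403, 1.121, -1.222)

At (3, 5/2, -3): F = (9.500, -36.250, -44.500).
Jacobian J = [[8·x + 2·z, z, 2·x + y], [0, -10·y, 1], [-1, 5·z, 5·y]].
At the point, J = [[18.000, -3.000, 8.500], [0.000, -25.000, 1.000], [-1.000, -15.000, 12.500]] (det J = -5564.500).
Solving J·Δ = −F gives Δ = (-1.597, -1.379, 1.778).
Then the next iterate is (x, y, z)₁ = (1.403, 1.121, -1.222).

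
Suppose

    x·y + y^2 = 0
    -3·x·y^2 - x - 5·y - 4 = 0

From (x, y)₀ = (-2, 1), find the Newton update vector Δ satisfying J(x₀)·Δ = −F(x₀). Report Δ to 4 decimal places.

At (-2, 1): F = (-1.0000, -1.0000).
Jacobian J = [[y, x + 2·y], [-3·y^2 - 1, -6·x·y - 5]].
At the point, J = [[1.0000, 0.0000], [-4.0000, 7.0000]] (det J = 7.0000).
Solving J·Δ = −F gives Δ = (1.0000, 0.7143).

(1.0000, 0.7143)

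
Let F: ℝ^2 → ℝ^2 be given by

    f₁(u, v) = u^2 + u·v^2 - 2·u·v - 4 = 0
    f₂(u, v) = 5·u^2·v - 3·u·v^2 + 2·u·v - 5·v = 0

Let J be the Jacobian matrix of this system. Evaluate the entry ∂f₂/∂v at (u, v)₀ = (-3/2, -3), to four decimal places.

-23.7500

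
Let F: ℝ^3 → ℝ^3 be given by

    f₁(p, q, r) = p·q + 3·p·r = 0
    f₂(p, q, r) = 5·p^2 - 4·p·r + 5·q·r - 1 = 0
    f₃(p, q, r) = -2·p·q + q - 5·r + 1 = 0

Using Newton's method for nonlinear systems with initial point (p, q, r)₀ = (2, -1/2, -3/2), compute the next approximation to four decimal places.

(1.5421, 1.8376, -0.9942)

At (2, -1/2, -3/2): F = (-10.0000, 34.7500, 10.0000).
Jacobian J = [[q + 3·r, p, 3·p], [10·p - 4·r, 5·r, -4·p + 5·q], [-2·q, -2·p + 1, -5]].
At the point, J = [[-5.0000, 2.0000, 6.0000], [26.0000, -7.5000, -10.5000], [1.0000, -3.0000, -5.0000]] (det J = -214.0000).
Solving J·Δ = −F gives Δ = (-0.4579, 2.3376, 0.5058).
Then the next iterate is (p, q, r)₁ = (1.5421, 1.8376, -0.9942).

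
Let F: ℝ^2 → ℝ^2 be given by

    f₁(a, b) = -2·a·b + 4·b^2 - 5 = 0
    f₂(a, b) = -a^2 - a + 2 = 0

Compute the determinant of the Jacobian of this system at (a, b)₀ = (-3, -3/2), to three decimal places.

30.000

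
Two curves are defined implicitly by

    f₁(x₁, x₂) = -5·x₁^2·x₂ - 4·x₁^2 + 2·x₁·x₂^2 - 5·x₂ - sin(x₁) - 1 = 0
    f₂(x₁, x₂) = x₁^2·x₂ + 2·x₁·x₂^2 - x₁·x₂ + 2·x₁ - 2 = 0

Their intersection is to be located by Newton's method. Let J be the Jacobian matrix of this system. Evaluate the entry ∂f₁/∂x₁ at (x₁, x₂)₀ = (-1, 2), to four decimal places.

35.4597

∂f₁/∂x₁ = -10·x₁·x₂ - 8·x₁ + 2·x₂^2 - cos(x₁).
At (-1, 2) this is 35.4597.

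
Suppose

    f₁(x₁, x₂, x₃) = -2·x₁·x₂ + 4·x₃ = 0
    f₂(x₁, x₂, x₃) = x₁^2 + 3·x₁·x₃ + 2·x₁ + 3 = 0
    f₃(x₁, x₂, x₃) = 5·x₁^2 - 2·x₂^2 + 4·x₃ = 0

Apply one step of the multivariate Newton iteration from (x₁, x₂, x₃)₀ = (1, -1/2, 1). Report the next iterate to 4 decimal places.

(-0.3696, 1.7065, 1.1957)

At (1, -1/2, 1): F = (5.0000, 9.0000, 8.5000).
Jacobian J = [[-2·x₂, -2·x₁, 4], [2·x₁ + 3·x₃ + 2, 0, 3·x₁], [10·x₁, -4·x₂, 4]].
At the point, J = [[1.0000, -2.0000, 4.0000], [7.0000, 0.0000, 3.0000], [10.0000, 2.0000, 4.0000]] (det J = 46.0000).
Solving J·Δ = −F gives Δ = (-1.3696, 2.2065, 0.1957).
Then the next iterate is (x₁, x₂, x₃)₁ = (-0.3696, 1.7065, 1.1957).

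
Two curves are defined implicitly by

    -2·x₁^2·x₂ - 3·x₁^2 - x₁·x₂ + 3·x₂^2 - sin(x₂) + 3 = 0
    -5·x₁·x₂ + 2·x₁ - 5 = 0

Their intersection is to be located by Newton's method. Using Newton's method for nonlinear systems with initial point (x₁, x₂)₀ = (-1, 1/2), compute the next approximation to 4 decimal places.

At (-1, 1/2): F = (-0.229426, -4.5000).
Jacobian J = [[-4·x₁·x₂ - 6·x₁ - x₂, -2·x₁^2 - x₁ + 6·x₂ - cos(x₂)], [-5·x₂ + 2, -5·x₁]].
At the point, J = [[7.5000, 1.122417], [-0.5000, 5.0000]] (det J = 38.061209).
Solving J·Δ = −F gives Δ = (-0.1026, 0.8897).
Then the next iterate is (x₁, x₂)₁ = (-1.1026, 1.3897).

(-1.1026, 1.3897)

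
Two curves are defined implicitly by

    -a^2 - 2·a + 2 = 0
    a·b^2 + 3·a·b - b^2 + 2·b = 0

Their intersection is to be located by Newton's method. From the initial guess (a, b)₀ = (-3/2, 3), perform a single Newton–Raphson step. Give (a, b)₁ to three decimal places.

At (-3/2, 3): F = (2.750, -30.000).
Jacobian J = [[-2·a - 2, 0], [b^2 + 3·b, 2·a·b + 3·a - 2·b + 2]].
At the point, J = [[1.000, 0.000], [18.000, -17.500]] (det J = -17.500).
Solving J·Δ = −F gives Δ = (-2.750, -4.543).
Then the next iterate is (a, b)₁ = (-4.250, -1.543).

(-4.250, -1.543)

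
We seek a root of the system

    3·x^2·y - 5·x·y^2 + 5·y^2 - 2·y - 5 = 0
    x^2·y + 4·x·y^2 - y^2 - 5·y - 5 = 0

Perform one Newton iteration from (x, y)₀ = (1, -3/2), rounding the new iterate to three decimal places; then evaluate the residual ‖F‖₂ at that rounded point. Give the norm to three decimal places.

3.288

At (1, -3/2): F = (-6.500, 7.750).
Jacobian J = [[6·x·y - 5·y^2, 3·x^2 - 10·x·y + 10·y - 2], [2·x·y + 4·y^2, x^2 + 8·x·y - 2·y - 5]].
At the point, J = [[-20.250, 1.000], [6.000, -13.000]] (det J = 257.250).
Solving J·Δ = −F gives Δ = (-0.298, 0.458).
Then the next iterate is (x, y)₁ = (0.702, -1.042).
Re-evaluating at (0.702, -1.042): F = (-2.83872, 1.65956), so ‖F‖₂ = 3.288.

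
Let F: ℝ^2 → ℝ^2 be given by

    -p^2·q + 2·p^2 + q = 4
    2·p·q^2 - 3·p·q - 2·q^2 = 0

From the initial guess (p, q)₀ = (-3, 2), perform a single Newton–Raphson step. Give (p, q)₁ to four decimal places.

(1.1250, 1.7500)

At (-3, 2): F = (-2.0000, -14.0000).
Jacobian J = [[-2·p·q + 4·p, -p^2 + 1], [2·q^2 - 3·q, 4·p·q - 3·p - 4·q]].
At the point, J = [[0.0000, -8.0000], [2.0000, -23.0000]] (det J = 16.0000).
Solving J·Δ = −F gives Δ = (4.1250, -0.2500).
Then the next iterate is (p, q)₁ = (1.1250, 1.7500).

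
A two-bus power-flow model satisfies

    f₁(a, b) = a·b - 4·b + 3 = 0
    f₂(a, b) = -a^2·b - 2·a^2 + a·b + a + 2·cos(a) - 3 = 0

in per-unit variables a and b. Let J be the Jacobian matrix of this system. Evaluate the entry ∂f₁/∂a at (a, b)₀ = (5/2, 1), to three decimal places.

1.000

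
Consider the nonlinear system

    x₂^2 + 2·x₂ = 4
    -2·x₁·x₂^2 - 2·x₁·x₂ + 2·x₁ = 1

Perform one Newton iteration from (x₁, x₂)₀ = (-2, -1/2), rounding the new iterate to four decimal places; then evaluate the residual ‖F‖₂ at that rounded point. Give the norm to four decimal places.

28.8941

At (-2, -1/2): F = (-4.7500, -6.0000).
Jacobian J = [[0, 2·x₂ + 2], [-2·x₂^2 - 2·x₂ + 2, -4·x₁·x₂ - 2·x₁]].
At the point, J = [[0.0000, 1.0000], [2.5000, 0.0000]] (det J = -2.5000).
Solving J·Δ = −F gives Δ = (2.4000, 4.7500).
Then the next iterate is (x₁, x₂)₁ = (0.4000, 4.2500).
Re-evaluating at (0.4000, 4.2500): F = (22.5625, -18.0500), so ‖F‖₂ = 28.8941.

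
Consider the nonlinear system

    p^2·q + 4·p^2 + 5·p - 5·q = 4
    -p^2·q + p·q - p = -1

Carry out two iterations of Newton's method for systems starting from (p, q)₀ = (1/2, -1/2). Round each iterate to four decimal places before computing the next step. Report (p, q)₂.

At (1/2, -1/2): F = (1.8750, 0.3750).
Jacobian J = [[2·p·q + 8·p + 5, p^2 - 5], [-2·p·q + q - 1, -p^2 + p]].
At the point, J = [[8.5000, -4.7500], [-1.0000, 0.2500]] (det J = -2.6250).
Solving J·Δ = −F gives Δ = (0.8571, 1.9286).
Then the next iterate is (p, q)₁ = (1.3571, 1.4286).
Round to (1.3571, 1.4286) and repeat: F = (5.640463, -1.049429), J = [[19.734306, -3.158280], [-3.448906, -0.484620]].
Δ = (-0.2956, -0.0614), so (p, q)₂ = (1.0615, 1.3672).

(1.0615, 1.3672)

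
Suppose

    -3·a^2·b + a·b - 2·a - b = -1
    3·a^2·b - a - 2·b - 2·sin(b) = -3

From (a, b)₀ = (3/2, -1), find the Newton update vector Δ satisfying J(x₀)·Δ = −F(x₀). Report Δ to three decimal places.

(0.143, 0.818)

At (3/2, -1): F = (4.250, -1.56706).
Jacobian J = [[-6·a·b + b - 2, -3·a^2 + a - 1], [6·a·b - 1, 3·a^2 - 2·cos(b) - 2]].
At the point, J = [[6.000, -6.250], [-10.000, 3.66940]] (det J = -40.48363).
Solving J·Δ = −F gives Δ = (0.143, 0.818).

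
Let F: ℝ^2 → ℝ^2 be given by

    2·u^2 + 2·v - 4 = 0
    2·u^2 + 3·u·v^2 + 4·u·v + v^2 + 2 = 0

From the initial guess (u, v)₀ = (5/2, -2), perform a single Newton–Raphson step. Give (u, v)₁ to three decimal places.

(1.884, -1.172)

At (5/2, -2): F = (4.500, 28.500).
Jacobian J = [[4·u, 2], [4·u + 3·v^2 + 4·v, 6·u·v + 4·u + 2·v]].
At the point, J = [[10.000, 2.000], [14.000, -24.000]] (det J = -268.000).
Solving J·Δ = −F gives Δ = (-0.616, 0.828).
Then the next iterate is (u, v)₁ = (1.884, -1.172).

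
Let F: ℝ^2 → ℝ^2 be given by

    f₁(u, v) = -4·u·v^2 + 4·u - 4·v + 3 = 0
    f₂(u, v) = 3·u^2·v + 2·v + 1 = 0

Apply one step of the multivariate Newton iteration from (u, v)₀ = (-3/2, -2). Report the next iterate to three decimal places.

(-0.978, -1.188)

At (-3/2, -2): F = (29.000, -16.500).
Jacobian J = [[-4·v^2 + 4, -8·u·v - 4], [6·u·v, 3·u^2 + 2]].
At the point, J = [[-12.000, -28.000], [18.000, 8.750]] (det J = 399.000).
Solving J·Δ = −F gives Δ = (0.522, 0.812).
Then the next iterate is (u, v)₁ = (-0.978, -1.188).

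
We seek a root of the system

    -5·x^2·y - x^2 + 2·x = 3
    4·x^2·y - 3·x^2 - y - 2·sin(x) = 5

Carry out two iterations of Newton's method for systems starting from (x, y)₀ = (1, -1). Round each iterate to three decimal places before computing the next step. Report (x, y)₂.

(-0.783, -8.142)

At (1, -1): F = (3.000, -12.68294).
Jacobian J = [[-10·x·y - 2·x + 2, -5·x^2], [8·x·y - 6·x - 2·cos(x), 4·x^2 - 1]].
At the point, J = [[10.000, -5.000], [-15.08060, 3.000]] (det J = -45.40302).
Solving J·Δ = −F gives Δ = (-1.198, -1.797).
Then the next iterate is (x, y)₁ = (-0.198, -2.797).
Round to (-0.198, -2.797) and repeat: F = (-2.88694, -2.36581), J = [[-3.14206, -0.19602], [3.65752, -0.84318]].
Δ = (-0.585, -5.345), so (x, y)₂ = (-0.783, -8.142).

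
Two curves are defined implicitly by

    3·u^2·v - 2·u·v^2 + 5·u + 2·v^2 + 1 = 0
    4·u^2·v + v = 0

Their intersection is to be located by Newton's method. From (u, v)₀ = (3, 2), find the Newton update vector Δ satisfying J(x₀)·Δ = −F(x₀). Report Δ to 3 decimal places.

At (3, 2): F = (54.000, 74.000).
Jacobian J = [[6·u·v - 2·v^2 + 5, 3·u^2 - 4·u·v + 4·v], [8·u·v, 4·u^2 + 1]].
At the point, J = [[33.000, 11.000], [48.000, 37.000]] (det J = 693.000).
Solving J·Δ = −F gives Δ = (-1.709, 0.216).

(-1.709, 0.216)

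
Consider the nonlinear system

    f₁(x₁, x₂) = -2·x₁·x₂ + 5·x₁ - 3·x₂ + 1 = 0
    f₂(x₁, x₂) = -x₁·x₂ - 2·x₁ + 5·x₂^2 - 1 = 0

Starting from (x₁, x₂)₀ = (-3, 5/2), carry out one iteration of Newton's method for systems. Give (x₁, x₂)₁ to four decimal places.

(20.2037, 4.6667)

At (-3, 5/2): F = (-6.5000, 43.7500).
Jacobian J = [[-2·x₂ + 5, -2·x₁ - 3], [-x₂ - 2, -x₁ + 10·x₂]].
At the point, J = [[0.0000, 3.0000], [-4.5000, 28.0000]] (det J = 13.5000).
Solving J·Δ = −F gives Δ = (23.2037, 2.1667).
Then the next iterate is (x₁, x₂)₁ = (20.2037, 4.6667).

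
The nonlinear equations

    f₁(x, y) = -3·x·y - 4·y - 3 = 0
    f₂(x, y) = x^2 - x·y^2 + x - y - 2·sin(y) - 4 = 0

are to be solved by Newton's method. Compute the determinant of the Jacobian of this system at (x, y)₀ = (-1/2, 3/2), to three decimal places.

J = [[-3·y, -3·x - 4], [2·x - y^2 + 1, -2·x·y - 2·cos(y) - 1]].
At the point, J = [[-4.500, -2.500], [-2.250, 0.35853]].
det J = -7.238.

-7.238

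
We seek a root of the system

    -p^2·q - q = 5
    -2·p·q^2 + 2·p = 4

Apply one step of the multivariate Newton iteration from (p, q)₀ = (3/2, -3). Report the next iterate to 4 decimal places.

At (3/2, -3): F = (4.7500, -28.0000).
Jacobian J = [[-2·p·q, -p^2 - 1], [-2·q^2 + 2, -4·p·q]].
At the point, J = [[9.0000, -3.2500], [-16.0000, 18.0000]] (det J = 110.0000).
Solving J·Δ = −F gives Δ = (0.0500, 1.6000).
Then the next iterate is (p, q)₁ = (1.5500, -1.4000).

(1.5500, -1.4000)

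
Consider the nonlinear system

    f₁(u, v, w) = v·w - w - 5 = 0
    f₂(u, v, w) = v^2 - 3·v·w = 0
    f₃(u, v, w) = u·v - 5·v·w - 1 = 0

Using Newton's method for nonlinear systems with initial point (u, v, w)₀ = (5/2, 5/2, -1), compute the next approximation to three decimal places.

(19.150, 8.750, 7.500)

At (5/2, 5/2, -1): F = (-6.500, 13.750, 17.750).
Jacobian J = [[0, w, v - 1], [0, 2·v - 3·w, -3·v], [v, u - 5·w, -5·v]].
At the point, J = [[0.000, -1.000, 1.500], [0.000, 8.000, -7.500], [2.500, 7.500, -12.500]] (det J = -11.250).
Solving J·Δ = −F gives Δ = (16.650, 6.250, 8.500).
Then the next iterate is (u, v, w)₁ = (19.150, 8.750, 7.500).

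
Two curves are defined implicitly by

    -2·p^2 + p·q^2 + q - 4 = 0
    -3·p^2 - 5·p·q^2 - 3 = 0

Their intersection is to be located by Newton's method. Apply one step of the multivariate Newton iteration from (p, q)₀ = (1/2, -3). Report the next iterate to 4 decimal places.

At (1/2, -3): F = (-3.0000, -26.2500).
Jacobian J = [[-4·p + q^2, 2·p·q + 1], [-6·p - 5·q^2, -10·p·q]].
At the point, J = [[7.0000, -2.0000], [-48.0000, 15.0000]] (det J = 9.0000).
Solving J·Δ = −F gives Δ = (10.8333, 36.4167).
Then the next iterate is (p, q)₁ = (11.3333, 33.4167).

(11.3333, 33.4167)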